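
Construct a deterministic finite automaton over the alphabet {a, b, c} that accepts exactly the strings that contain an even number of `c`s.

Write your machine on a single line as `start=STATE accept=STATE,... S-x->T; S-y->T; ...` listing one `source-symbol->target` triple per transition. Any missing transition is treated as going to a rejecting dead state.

The only thing that matters is how many `c`s have appeared, reduced mod 2. Use one state per residue: S0 for 0, …, S1 for 1. Reading `c` moves to the next residue; anything else stays put. S0 is accepting.
        a   b   c  
>* S0   S0  S0  S1 
   S1   S1  S1  S0 
(> = start, * = accepting)

start=S0; accept=S0; S0-a->S0; S0-b->S0; S0-c->S1; S1-a->S1; S1-b->S1; S1-c->S0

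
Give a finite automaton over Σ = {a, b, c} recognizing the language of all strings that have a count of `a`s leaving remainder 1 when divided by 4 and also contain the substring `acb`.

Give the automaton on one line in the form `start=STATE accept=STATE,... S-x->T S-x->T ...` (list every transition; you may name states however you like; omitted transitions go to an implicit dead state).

Handle the two conditions separately and then intersect. The first has 4 states tracking the count of `a`s modulo 4; the second has 4 states tracking whether and how much of `acb` has been seen. A product state is a pair (one from each), accepting exactly when both do.
          a    b    c  
>  S0     S1   S0   S0 
   S1     S2   S3   S4 
   S2     S5   S6   S7 
   S3     S2   S3   S3 
   S4     S2   S8   S3 
   S5     S9  S10  S11 
   S6     S5   S6   S6 
   S7     S5  S12   S6 
 * S8    S12   S8   S8 
   S9     S1   S0  S13 
   S10    S9  S10  S10 
   S11    S9  S14  S10 
   S12   S14  S12  S12 
   S13    S1  S15   S0 
   S14   S15  S14  S14 
   S15    S8  S15  S15 
(> = start, * = accepting)

start=S0 accept=S8 S0-a->S1 S0-b->S0 S0-c->S0 S1-a->S2 S1-b->S3 S1-c->S4 S2-a->S5 S2-b->S6 S2-c->S7 S3-a->S2 S3-b->S3 S3-c->S3 S4-a->S2 S4-b->S8 S4-c->S3 S5-a->S9 S5-b->S10 S5-c->S11 S6-a->S5 S6-b->S6 S6-c->S6 S7-a->S5 S7-b->S12 S7-c->S6 S8-a->S12 S8-b->S8 S8-c->S8 S9-a->S1 S9-b->S0 S9-c->S13 S10-a->S9 S10-b->S10 S10-c->S10 S11-a->S9 S11-b->S14 S11-c->S10 S12-a->S14 S12-b->S12 S12-c->S12 S13-a->S1 S13-b->S15 S13-c->S0 S14-a->S15 S14-b->S14 S14-c->S14 S15-a->S8 S15-b->S15 S15-c->S15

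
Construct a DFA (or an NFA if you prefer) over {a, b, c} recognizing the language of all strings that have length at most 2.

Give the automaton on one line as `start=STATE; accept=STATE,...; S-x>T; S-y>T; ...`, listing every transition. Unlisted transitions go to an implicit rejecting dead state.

We only need to distinguish lengths 0, 1, …, 2, and '>2'. Chain s0 → s1 → s2 → s3 on every symbol, with s3 looping. Accepting states: {s0, s1, s2}.
4 states suffice.
        a   b   c  
>* s0   s1  s1  s1 
 * s1   s2  s2  s2 
 * s2   s3  s3  s3 
   s3   s3  s3  s3 
(> = start, * = accepting)

start=s0; accept=s0,s1,s2; s0-a>s1; s0-b>s1; s0-c>s1; s1-a>s2; s1-b>s2; s1-c>s2; s2-a>s3; s2-b>s3; s2-c>s3; s3-a>s3; s3-b>s3; s3-c>s3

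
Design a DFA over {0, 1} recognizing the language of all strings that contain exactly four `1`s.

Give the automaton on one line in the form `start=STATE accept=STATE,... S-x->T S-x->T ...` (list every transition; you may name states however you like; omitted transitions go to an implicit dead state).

start=q0 accept=q4 q0-0->q0 q0-1->q1 q1-0->q1 q1-1->q2 q2-0->q2 q2-1->q3 q3-0->q3 q3-1->q4 q4-0->q4 q4-1->q5 q5-0->q5 q5-1->q5

Count `1`s, saturating at 5: states q0 through q4 mean 0 through 4 `1`s seen; q5 means more than 4. Each `1` increments (capped at q5); other symbols loop. Accept from {q4}.
With 6 states:
        0   1  
>  q0   q0  q1 
   q1   q1  q2 
   q2   q2  q3 
   q3   q3  q4 
 * q4   q4  q5 
   q5   q5  q5 
(> = start, * = accepting)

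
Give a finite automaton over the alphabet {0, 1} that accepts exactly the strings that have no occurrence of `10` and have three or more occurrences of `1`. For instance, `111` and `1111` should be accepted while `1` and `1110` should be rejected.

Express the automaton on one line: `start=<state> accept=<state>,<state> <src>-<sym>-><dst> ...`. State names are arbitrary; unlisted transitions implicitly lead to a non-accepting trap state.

Handle the two conditions separately and then intersect. The first has 3 states tracking partial matches of the forbidden pattern `10`; the second has 5 states tracking the count of `1`s, saturating at 4. A product state is a pair (one from each), accepting exactly when both do.
        0   1  
>  S0   S0  S1 
   S1   S2  S3 
   S2   S2  S4 
   S3   S4  S5 
   S4   S4  S6 
 * S5   S6  S7 
   S6   S6  S8 
 * S7   S8  S7 
   S8   S8  S8 
(> = start, * = accepting)

start=S0 accept=S5,S7 S0-0->S0 S0-1->S1 S1-0->S2 S1-1->S3 S2-0->S2 S2-1->S4 S3-0->S4 S3-1->S5 S4-0->S4 S4-1->S6 S5-0->S6 S5-1->S7 S6-0->S6 S6-1->S8 S7-0->S8 S7-1->S7 S8-0->S8 S8-1->S8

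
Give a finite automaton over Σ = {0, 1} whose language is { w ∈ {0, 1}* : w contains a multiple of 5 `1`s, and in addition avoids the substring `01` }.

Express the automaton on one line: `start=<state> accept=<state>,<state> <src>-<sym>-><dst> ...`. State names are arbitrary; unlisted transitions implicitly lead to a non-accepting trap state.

Run two small machines in parallel and take their product. One (5 states) tracks the count of `1`s modulo 5; the other (3 states) tracks partial matches of the forbidden pattern `01`. Each combined state is a pair, one component from each; accept when both components accept. Equivalent product states are then merged.
With 7 states:
       0  1 
>* A   B  C 
 * B   B  D 
   C   D  E 
   D   D  D 
   E   D  F 
   F   D  G 
   G   D  A 
(> = start, * = accepting)

start=A accept=A,B A-0->B A-1->C B-0->B B-1->D C-0->D C-1->E D-0->D D-1->D E-0->D E-1->F F-0->D F-1->G G-0->D G-1->A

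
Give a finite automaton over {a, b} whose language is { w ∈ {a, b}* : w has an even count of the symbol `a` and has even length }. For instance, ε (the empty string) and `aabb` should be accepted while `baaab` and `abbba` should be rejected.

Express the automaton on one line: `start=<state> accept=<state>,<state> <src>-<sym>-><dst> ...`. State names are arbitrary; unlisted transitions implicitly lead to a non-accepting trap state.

start=s0 accept=s0 s0-a->s1 s0-b->s2 s1-a->s0 s1-b->s3 s2-a->s3 s2-b->s0 s3-a->s2 s3-b->s1

Build one automaton per condition and run them in lockstep. The first has 2 states tracking the count of `a`s modulo 2; the second has 2 states tracking the input length modulo 2. A product state is a pair (one from each), accepting exactly when both do.
4 states suffice.
        a   b  
>* s0   s1  s2 
   s1   s0  s3 
   s2   s3  s0 
   s3   s2  s1 
(> = start, * = accepting)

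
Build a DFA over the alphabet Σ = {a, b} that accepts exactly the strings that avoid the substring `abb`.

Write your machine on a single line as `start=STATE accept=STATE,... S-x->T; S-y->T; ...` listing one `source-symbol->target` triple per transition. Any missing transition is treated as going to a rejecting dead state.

This is the complement of 'contains `abb`'. Use the same substring-matching states — q0 through q3 holding how much of `abb` has just been matched — but flip the accepting set: everything except the trap q3 accepts.
A 4-state machine:
        a   b  
>* q0   q1  q0 
 * q1   q1  q2 
 * q2   q1  q3 
   q3   q3  q3 
(> = start, * = accepting)

start=q0; accept=q0,q1,q2; q0-a->q1; q0-b->q0; q1-a->q1; q1-b->q2; q2-a->q1; q2-b->q3; q3-a->q3; q3-b->q3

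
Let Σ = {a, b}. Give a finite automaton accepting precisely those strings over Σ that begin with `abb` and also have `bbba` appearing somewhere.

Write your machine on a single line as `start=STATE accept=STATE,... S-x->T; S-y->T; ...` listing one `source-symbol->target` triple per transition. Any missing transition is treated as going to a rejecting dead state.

Build one automaton per condition and run them in lockstep. The first has 5 states tracking whether the input so far still matches the prefix `abb`; the second has 5 states tracking whether and how much of `bbba` has been seen. A product state is a pair (one from each), accepting exactly when both do. Minimizing collapses redundant product states.
A 9-state machine:
        a   b  
>  S0   S1  S2 
   S1   S2  S3 
   S2   S2  S2 
   S3   S2  S4 
   S4   S5  S6 
   S5   S5  S7 
   S6   S8  S6 
   S7   S5  S4 
 * S8   S8  S8 
(> = start, * = accepting)

start=S0; accept=S8; S0-a->S1; S0-b->S2; S1-a->S2; S1-b->S3; S2-a->S2; S2-b->S2; S3-a->S2; S3-b->S4; S4-a->S5; S4-b->S6; S5-a->S5; S5-b->S7; S6-a->S8; S6-b->S6; S7-a->S5; S7-b->S4; S8-a->S8; S8-b->S8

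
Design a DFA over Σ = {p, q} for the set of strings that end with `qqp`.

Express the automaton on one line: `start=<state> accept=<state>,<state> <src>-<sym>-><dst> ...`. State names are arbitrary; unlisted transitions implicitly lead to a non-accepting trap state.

Let each state record the length of the longest suffix of the input read so far that is also a prefix of `qqp`. B means the last symbol is `q`; C means the last 2 symbols are `qq`; D means the last 3 symbols are `qqp`. Accept only at D, where the string currently ends in `qqp`.
4 states suffice.
       p  q 
>  A   A  B 
   B   A  C 
   C   D  C 
 * D   A  B 
(> = start, * = accepting)

start=A accept=D A-p->A A-q->B B-p->A B-q->C C-p->D C-q->C D-p->A D-q->B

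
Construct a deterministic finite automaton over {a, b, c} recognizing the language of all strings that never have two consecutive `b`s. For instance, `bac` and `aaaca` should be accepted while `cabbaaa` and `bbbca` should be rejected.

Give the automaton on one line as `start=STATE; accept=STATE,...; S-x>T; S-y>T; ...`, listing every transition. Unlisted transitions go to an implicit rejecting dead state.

This is the complement of 'contains `bb`'. Use the same substring-matching states — q0 through q2 holding how much of `bb` has just been matched — but flip the accepting set: everything except the trap q2 accepts.
With 3 states:
        a   b   c  
>* q0   q0  q1  q0 
 * q1   q0  q2  q0 
   q2   q2  q2  q2 
(> = start, * = accepting)

start=q0; accept=q0,q1; q0-a>q0; q0-b>q1; q0-c>q0; q1-a>q0; q1-b>q2; q1-c>q0; q2-a>q2; q2-b>q2; q2-c>q2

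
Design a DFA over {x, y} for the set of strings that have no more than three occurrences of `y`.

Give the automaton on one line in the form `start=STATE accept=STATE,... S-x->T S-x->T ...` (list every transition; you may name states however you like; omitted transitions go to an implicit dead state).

Count `y`s, saturating at 4: states A through D mean 0 through 3 `y`s seen; E means more than 3. Each `y` increments (capped at E); other symbols loop. Accept from {A, B, C, D}.
       x  y 
>* A   A  B 
 * B   B  C 
 * C   C  D 
 * D   D  E 
   E   E  E 
(> = start, * = accepting)

start=A accept=A,B,C,D A-x->A A-y->B B-x->B B-y->C C-x->C C-y->D D-x->D D-y->E E-x->E E-y->E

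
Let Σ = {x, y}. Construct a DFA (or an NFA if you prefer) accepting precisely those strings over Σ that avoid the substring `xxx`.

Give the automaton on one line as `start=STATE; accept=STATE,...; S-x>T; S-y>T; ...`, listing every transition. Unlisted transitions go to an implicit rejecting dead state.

start=q0; accept=q0,q1,q2; q0-x>q1; q0-y>q0; q1-x>q2; q1-y>q0; q2-x>q3; q2-y>q0; q3-x>q3; q3-y>q3

Track partial matches of the forbidden pattern `xxx`. State q3 is a dead state reached once `xxx` has occurred; every other state accepts. q0 means no part of `xxx` is currently matched.
With 4 states:
        x   y  
>* q0   q1  q0 
 * q1   q2  q0 
 * q2   q3  q0 
   q3   q3  q3 
(> = start, * = accepting)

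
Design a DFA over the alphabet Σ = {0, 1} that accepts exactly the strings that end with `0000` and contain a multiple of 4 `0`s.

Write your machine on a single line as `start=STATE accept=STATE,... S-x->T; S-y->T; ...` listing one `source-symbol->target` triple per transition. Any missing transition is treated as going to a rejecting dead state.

Handle the two conditions separately and then intersect. One (5 states) tracks how much of the suffix `0000` has currently been matched; the other (4 states) tracks the count of `0`s modulo 4. Each combined state is a pair, one component from each; accept when both components accept. Minimizing collapses redundant product states.
        0   1  
>  q0   q1  q0 
   q1   q2  q3 
   q2   q4  q5 
   q3   q5  q3 
   q4   q6  q7 
   q5   q7  q5 
 * q6   q1  q0 
   q7   q0  q7 
(> = start, * = accepting)

start=q0; accept=q6; q0-0->q1; q0-1->q0; q1-0->q2; q1-1->q3; q2-0->q4; q2-1->q5; q3-0->q5; q3-1->q3; q4-0->q6; q4-1->q7; q5-0->q7; q5-1->q5; q6-0->q1; q6-1->q0; q7-0->q0; q7-1->q7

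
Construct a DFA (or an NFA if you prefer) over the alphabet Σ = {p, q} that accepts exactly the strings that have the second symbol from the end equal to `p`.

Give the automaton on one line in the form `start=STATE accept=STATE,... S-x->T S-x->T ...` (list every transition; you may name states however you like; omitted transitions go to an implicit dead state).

start=A accept=D,E A-p->B A-q->C B-p->D B-q->E C-p->F C-q->G D-p->D D-q->E E-p->F E-q->G F-p->D F-q->E G-p->F G-q->G

A DFA must remember the last 2 symbols (since which symbol is second-to-last isn't known until the input ends). Use one state per possible window of the last ≤2 symbols; accept from those whose window starts with `p`.
A 7-state machine:
       p  q 
>  A   B  C 
   B   D  E 
   C   F  G 
 * D   D  E 
 * E   F  G 
   F   D  E 
   G   F  G 
(> = start, * = accepting)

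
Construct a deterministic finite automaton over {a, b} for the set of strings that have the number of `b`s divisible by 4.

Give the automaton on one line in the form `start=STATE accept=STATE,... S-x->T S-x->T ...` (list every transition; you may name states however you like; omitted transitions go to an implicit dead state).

Keep the running count of `b`s modulo 4: each `b` advances along the cycle s0 → s1 → s2 → s3 → s0 while other symbols loop. Accept at s0.
4 states suffice.
        a   b  
>* s0   s0  s1 
   s1   s1  s2 
   s2   s2  s3 
   s3   s3  s0 
(> = start, * = accepting)

start=s0 accept=s0 s0-a->s0 s0-b->s1 s1-a->s1 s1-b->s2 s2-a->s2 s2-b->s3 s3-a->s3 s3-b->s0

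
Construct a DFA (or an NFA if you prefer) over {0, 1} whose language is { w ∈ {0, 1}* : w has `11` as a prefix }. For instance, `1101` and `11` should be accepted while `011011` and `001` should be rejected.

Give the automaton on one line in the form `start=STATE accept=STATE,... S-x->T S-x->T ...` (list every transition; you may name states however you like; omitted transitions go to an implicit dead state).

start=A accept=C A-0->D A-1->B B-0->D B-1->C C-0->C C-1->C D-0->D D-1->D

Walk along `11` while the input agrees: from A take `1` to B, and so on. Any deviation drops to the rejecting sink D. Once C is reached the prefix is confirmed and every continuation is accepted.
       0  1 
>  A   D  B 
   B   D  C 
 * C   C  C 
   D   D  D 
(> = start, * = accepting)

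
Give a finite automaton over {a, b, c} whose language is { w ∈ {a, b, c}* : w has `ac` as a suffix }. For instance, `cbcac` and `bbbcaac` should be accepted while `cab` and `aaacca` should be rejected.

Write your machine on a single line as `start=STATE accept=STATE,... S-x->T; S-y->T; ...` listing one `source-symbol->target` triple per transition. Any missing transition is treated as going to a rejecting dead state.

Let each state record the length of the longest suffix of the input read so far that is also a prefix of `ac`. S1 means the last symbol is `a`; S2 means the last 2 symbols are `ac`. Accept only at S2, where the string currently ends in `ac`.
        a   b   c  
>  S0   S1  S0  S0 
   S1   S1  S0  S2 
 * S2   S1  S0  S0 
(> = start, * = accepting)

start=S0; accept=S2; S0-a->S1; S0-b->S0; S0-c->S0; S1-a->S1; S1-b->S0; S1-c->S2; S2-a->S1; S2-b->S0; S2-c->S0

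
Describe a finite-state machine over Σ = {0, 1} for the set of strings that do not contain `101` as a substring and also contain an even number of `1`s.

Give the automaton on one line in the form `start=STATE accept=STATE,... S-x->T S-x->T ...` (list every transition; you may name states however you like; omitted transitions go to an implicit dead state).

start=s0 accept=s0,s3,s6 s0-0->s0 s0-1->s1 s1-0->s2 s1-1->s3 s2-0->s4 s2-1->s5 s3-0->s6 s3-1->s1 s4-0->s4 s4-1->s3 s5-0->s5 s5-1->s5 s6-0->s0 s6-1->s5

Run two small machines in parallel and take their product. One (4 states) tracks partial matches of the forbidden pattern `101`; the other (2 states) tracks the count of `1`s modulo 2. Each combined state is a pair, one component from each; accept when both components accept. Minimizing collapses redundant product states.
7 states suffice.
        0   1  
>* s0   s0  s1 
   s1   s2  s3 
   s2   s4  s5 
 * s3   s6  s1 
   s4   s4  s3 
   s5   s5  s5 
 * s6   s0  s5 
(> = start, * = accepting)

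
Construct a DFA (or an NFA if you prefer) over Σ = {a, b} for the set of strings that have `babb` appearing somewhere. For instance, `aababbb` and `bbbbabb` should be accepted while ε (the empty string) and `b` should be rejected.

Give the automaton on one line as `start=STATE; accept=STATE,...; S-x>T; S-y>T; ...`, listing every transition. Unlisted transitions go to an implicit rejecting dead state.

start=S0; accept=S4; S0-a>S0; S0-b>S1; S1-a>S2; S1-b>S1; S2-a>S0; S2-b>S3; S3-a>S2; S3-b>S4; S4-a>S4; S4-b>S4

States S0..S3 record the length of the longest prefix of `babb` that matches the current input suffix. Reaching S4 means `babb` has been seen, and we stay there forever. Accept from S4.
A 5-state machine:
        a   b  
>  S0   S0  S1 
   S1   S2  S1 
   S2   S0  S3 
   S3   S2  S4 
 * S4   S4  S4 
(> = start, * = accepting)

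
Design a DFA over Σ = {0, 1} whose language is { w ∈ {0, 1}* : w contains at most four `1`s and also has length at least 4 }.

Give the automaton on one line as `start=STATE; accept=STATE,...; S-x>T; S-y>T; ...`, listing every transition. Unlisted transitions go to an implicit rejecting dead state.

start=q0; accept=q10,q11,q12,q13,q14; q0-0>q1; q0-1>q2; q1-0>q3; q1-1>q4; q2-0>q4; q2-1>q5; q3-0>q6; q3-1>q7; q4-0>q7; q4-1>q8; q5-0>q8; q5-1>q9; q6-0>q10; q6-1>q11; q7-0>q11; q7-1>q12; q8-0>q12; q8-1>q13; q9-0>q13; q9-1>q14; q10-0>q10; q10-1>q11; q11-0>q11; q11-1>q12; q12-0>q12; q12-1>q13; q13-0>q13; q13-1>q14; q14-0>q14; q14-1>q15; q15-0>q15; q15-1>q15

Build one automaton per condition and run them in lockstep. The first has 6 states tracking the count of `1`s, saturating at 5; the second has 6 states tracking the input length, saturating at 5. A product state is a pair (one from each), accepting exactly when both do. Minimizing collapses redundant product states.
A 16-state machine:
          0    1  
>  q0     q1   q2 
   q1     q3   q4 
   q2     q4   q5 
   q3     q6   q7 
   q4     q7   q8 
   q5     q8   q9 
   q6    q10  q11 
   q7    q11  q12 
   q8    q12  q13 
   q9    q13  q14 
 * q10   q10  q11 
 * q11   q11  q12 
 * q12   q12  q13 
 * q13   q13  q14 
 * q14   q14  q15 
   q15   q15  q15 
(> = start, * = accepting)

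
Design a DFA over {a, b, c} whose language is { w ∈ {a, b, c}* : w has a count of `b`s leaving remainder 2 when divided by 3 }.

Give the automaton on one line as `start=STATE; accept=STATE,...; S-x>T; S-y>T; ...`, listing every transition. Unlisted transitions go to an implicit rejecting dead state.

start=q0; accept=q2; q0-a>q0; q0-b>q1; q0-c>q0; q1-a>q1; q1-b>q2; q1-c>q1; q2-a>q2; q2-b>q0; q2-c>q2

Keep the running count of `b`s modulo 3: each `b` advances along the cycle q0 → q1 → q2 → q0 while other symbols loop. Accept at q2.
3 states suffice.
        a   b   c  
>  q0   q0  q1  q0 
   q1   q1  q2  q1 
 * q2   q2  q0  q2 
(> = start, * = accepting)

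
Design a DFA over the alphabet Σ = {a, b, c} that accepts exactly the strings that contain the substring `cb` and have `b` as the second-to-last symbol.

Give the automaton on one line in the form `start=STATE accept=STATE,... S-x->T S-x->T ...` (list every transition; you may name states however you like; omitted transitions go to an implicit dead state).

Build one automaton per condition and run them in lockstep. One (3 states) tracks whether and how much of `cb` has been seen; the other (13 states) tracks the last 2 symbols read. Each combined state is a pair, one component from each; accept when both components accept. Equivalent product states are then merged.
6 states suffice.
        a   b   c  
>  s0   s0  s0  s1 
   s1   s0  s2  s1 
   s2   s3  s4  s3 
 * s3   s5  s2  s5 
 * s4   s3  s4  s3 
   s5   s5  s2  s5 
(> = start, * = accepting)

start=s0 accept=s3,s4 s0-a->s0 s0-b->s0 s0-c->s1 s1-a->s0 s1-b->s2 s1-c->s1 s2-a->s3 s2-b->s4 s2-c->s3 s3-a->s5 s3-b->s2 s3-c->s5 s4-a->s3 s4-b->s4 s4-c->s3 s5-a->s5 s5-b->s2 s5-c->s5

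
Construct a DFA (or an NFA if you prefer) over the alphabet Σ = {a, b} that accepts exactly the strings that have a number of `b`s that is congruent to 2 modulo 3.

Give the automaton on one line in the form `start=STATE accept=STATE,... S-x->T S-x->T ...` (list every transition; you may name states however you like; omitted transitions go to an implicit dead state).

start=s0 accept=s2 s0-a->s0 s0-b->s1 s1-a->s1 s1-b->s2 s2-a->s2 s2-b->s0

The only thing that matters is how many `b`s have appeared, reduced mod 3. Use one state per residue: s0 for 0, …, s2 for 2. Reading `b` moves to the next residue; anything else stays put. s2 is accepting.
With 3 states:
        a   b  
>  s0   s0  s1 
   s1   s1  s2 
 * s2   s2  s0 
(> = start, * = accepting)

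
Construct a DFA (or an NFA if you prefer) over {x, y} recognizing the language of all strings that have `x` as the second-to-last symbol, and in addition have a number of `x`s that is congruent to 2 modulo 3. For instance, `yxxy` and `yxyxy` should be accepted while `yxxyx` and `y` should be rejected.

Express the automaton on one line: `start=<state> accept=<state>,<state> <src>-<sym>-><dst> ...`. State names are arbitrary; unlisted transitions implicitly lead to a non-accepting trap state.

start=S0 accept=S3,S8 S0-x->S1 S0-y->S2 S1-x->S3 S1-y->S4 S2-x->S5 S2-y->S6 S3-x->S7 S3-y->S8 S4-x->S9 S4-y->S10 S5-x->S3 S5-y->S4 S6-x->S5 S6-y->S6 S7-x->S11 S7-y->S12 S8-x->S13 S8-y->S14 S9-x->S7 S9-y->S8 S10-x->S9 S10-y->S10 S11-x->S3 S11-y->S4 S12-x->S5 S12-y->S6 S13-x->S11 S13-y->S12 S14-x->S13 S14-y->S14

Handle the two conditions separately and then intersect. One (7 states) tracks the last 2 symbols read; the other (3 states) tracks the count of `x`s modulo 3. Each combined state is a pair, one component from each; accept when both components accept.
With 15 states:
          x    y  
>  S0     S1   S2 
   S1     S3   S4 
   S2     S5   S6 
 * S3     S7   S8 
   S4     S9  S10 
   S5     S3   S4 
   S6     S5   S6 
   S7    S11  S12 
 * S8    S13  S14 
   S9     S7   S8 
   S10    S9  S10 
   S11    S3   S4 
   S12    S5   S6 
   S13   S11  S12 
   S14   S13  S14 
(> = start, * = accepting)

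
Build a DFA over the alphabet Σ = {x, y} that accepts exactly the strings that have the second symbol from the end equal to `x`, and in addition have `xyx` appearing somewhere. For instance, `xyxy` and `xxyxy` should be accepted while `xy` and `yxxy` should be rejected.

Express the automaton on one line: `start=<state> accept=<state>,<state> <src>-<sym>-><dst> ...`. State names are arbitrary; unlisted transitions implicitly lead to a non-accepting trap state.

start=s0 accept=s8,s9 s0-x->s1 s0-y->s2 s1-x->s3 s1-y->s4 s2-x->s5 s2-y->s6 s3-x->s3 s3-y->s4 s4-x->s7 s4-y->s6 s5-x->s3 s5-y->s4 s6-x->s5 s6-y->s6 s7-x->s8 s7-y->s9 s8-x->s8 s8-y->s9 s9-x->s7 s9-y->s10 s10-x->s7 s10-y->s10

Handle the two conditions separately and then intersect. One (7 states) tracks the last 2 symbols read; the other (4 states) tracks whether and how much of `xyx` has been seen. Each combined state is a pair, one component from each; accept when both components accept.
          x    y  
>  s0     s1   s2 
   s1     s3   s4 
   s2     s5   s6 
   s3     s3   s4 
   s4     s7   s6 
   s5     s3   s4 
   s6     s5   s6 
   s7     s8   s9 
 * s8     s8   s9 
 * s9     s7  s10 
   s10    s7  s10 
(> = start, * = accepting)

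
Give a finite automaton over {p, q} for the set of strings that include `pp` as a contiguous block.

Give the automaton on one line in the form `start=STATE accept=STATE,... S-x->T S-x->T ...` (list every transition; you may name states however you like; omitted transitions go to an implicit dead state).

Track how much of `pp` has been matched so far: state A is no progress, C is the absorbing accept state reached once `pp` has occurred. Intermediate states record partial matches; on a mismatch, fall back to the longest reusable overlap.
3 states suffice.
       p  q 
>  A   B  A 
   B   C  A 
 * C   C  C 
(> = start, * = accepting)

start=A accept=C A-p->B A-q->A B-p->C B-q->A C-p->C C-q->C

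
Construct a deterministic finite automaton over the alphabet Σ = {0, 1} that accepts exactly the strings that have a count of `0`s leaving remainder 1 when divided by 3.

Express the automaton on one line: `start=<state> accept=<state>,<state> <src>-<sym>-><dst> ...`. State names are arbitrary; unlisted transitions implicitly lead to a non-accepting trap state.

start=S0 accept=S1 S0-0->S1 S0-1->S0 S1-0->S2 S1-1->S1 S2-0->S0 S2-1->S2

The only thing that matters is how many `0`s have appeared, reduced mod 3. Use one state per residue: S0 for 0, …, S2 for 2. Reading `0` moves to the next residue; anything else stays put. S1 is accepting.
        0   1  
>  S0   S1  S0 
 * S1   S2  S1 
   S2   S0  S2 
(> = start, * = accepting)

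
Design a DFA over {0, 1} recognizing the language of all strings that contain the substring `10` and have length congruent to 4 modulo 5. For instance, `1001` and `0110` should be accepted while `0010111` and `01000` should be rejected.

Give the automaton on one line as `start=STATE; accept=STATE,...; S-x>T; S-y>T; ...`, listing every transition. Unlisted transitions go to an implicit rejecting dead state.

start=s0; accept=s11; s0-0>s1; s0-1>s2; s1-0>s3; s1-1>s4; s2-0>s5; s2-1>s4; s3-0>s6; s3-1>s7; s4-0>s8; s4-1>s7; s5-0>s8; s5-1>s8; s6-0>s9; s6-1>s10; s7-0>s11; s7-1>s10; s8-0>s11; s8-1>s11; s9-0>s0; s9-1>s12; s10-0>s13; s10-1>s12; s11-0>s13; s11-1>s13; s12-0>s14; s12-1>s2; s13-0>s14; s13-1>s14; s14-0>s5; s14-1>s5

Handle the two conditions separately and then intersect. One (3 states) tracks whether and how much of `10` has been seen; the other (5 states) tracks the input length modulo 5. Each combined state is a pair, one component from each; accept when both components accept.
          0    1  
>  s0     s1   s2 
   s1     s3   s4 
   s2     s5   s4 
   s3     s6   s7 
   s4     s8   s7 
   s5     s8   s8 
   s6     s9  s10 
   s7    s11  s10 
   s8    s11  s11 
   s9     s0  s12 
   s10   s13  s12 
 * s11   s13  s13 
   s12   s14   s2 
   s13   s14  s14 
   s14    s5   s5 
(> = start, * = accepting)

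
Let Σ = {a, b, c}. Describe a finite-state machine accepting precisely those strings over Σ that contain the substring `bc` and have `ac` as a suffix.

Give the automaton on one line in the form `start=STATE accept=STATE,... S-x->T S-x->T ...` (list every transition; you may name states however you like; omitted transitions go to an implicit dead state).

Handle the two conditions separately and then intersect. One (3 states) tracks whether and how much of `bc` has been seen; the other (3 states) tracks how much of the suffix `ac` has currently been matched. Each combined state is a pair, one component from each; accept when both components accept.
With 7 states:
        a   b   c  
>  q0   q1  q2  q0 
   q1   q1  q2  q3 
   q2   q1  q2  q4 
   q3   q1  q2  q0 
   q4   q5  q4  q4 
   q5   q5  q4  q6 
 * q6   q5  q4  q4 
(> = start, * = accepting)

start=q0 accept=q6 q0-a->q1 q0-b->q2 q0-c->q0 q1-a->q1 q1-b->q2 q1-c->q3 q2-a->q1 q2-b->q2 q2-c->q4 q3-a->q1 q3-b->q2 q3-c->q0 q4-a->q5 q4-b->q4 q4-c->q4 q5-a->q5 q5-b->q4 q5-c->q6 q6-a->q5 q6-b->q4 q6-c->q4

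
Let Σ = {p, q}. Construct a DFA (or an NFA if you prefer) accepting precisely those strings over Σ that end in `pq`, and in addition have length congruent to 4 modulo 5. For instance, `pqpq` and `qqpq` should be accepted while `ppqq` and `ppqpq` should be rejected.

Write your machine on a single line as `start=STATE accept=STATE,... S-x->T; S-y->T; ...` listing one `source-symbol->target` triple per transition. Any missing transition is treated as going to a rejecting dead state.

start=s0; accept=s6; s0-p->s1; s0-q->s1; s1-p->s2; s1-q->s2; s2-p->s3; s2-q->s4; s3-p->s5; s3-q->s6; s4-p->s5; s4-q->s5; s5-p->s0; s5-q->s0; s6-p->s0; s6-q->s0

Run two small machines in parallel and take their product. The first has 3 states tracking how much of the suffix `pq` has currently been matched; the second has 5 states tracking the input length modulo 5. A product state is a pair (one from each), accepting exactly when both do. After merging equivalent states the machine shrinks.
A 7-state machine:
        p   q  
>  s0   s1  s1 
   s1   s2  s2 
   s2   s3  s4 
   s3   s5  s6 
   s4   s5  s5 
   s5   s0  s0 
 * s6   s0  s0 
(> = start, * = accepting)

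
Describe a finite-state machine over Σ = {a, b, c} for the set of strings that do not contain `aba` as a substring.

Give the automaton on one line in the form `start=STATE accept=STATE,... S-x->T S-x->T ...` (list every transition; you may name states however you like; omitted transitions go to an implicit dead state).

Track partial matches of the forbidden pattern `aba`. State q3 is a dead state reached once `aba` has occurred; every other state accepts. q0 means no part of `aba` is currently matched.
A 4-state machine:
        a   b   c  
>* q0   q1  q0  q0 
 * q1   q1  q2  q0 
 * q2   q3  q0  q0 
   q3   q3  q3  q3 
(> = start, * = accepting)

start=q0 accept=q0,q1,q2 q0-a->q1 q0-b->q0 q0-c->q0 q1-a->q1 q1-b->q2 q1-c->q0 q2-a->q3 q2-b->q0 q2-c->q0 q3-a->q3 q3-b->q3 q3-c->q3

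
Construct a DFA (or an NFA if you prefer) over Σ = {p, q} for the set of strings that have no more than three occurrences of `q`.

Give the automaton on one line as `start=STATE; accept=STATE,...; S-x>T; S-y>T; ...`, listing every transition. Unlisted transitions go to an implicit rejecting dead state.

start=s0; accept=s0,s1,s2,s3; s0-p>s0; s0-q>s1; s1-p>s1; s1-q>s2; s2-p>s2; s2-q>s3; s3-p>s3; s3-q>s4; s4-p>s4; s4-q>s4

Only the number of `q`s matters, and only up to 4. Make a chain s0 → s1 → s2 → s3 → s4 advanced by each `q` (with s4 absorbing); every other symbol self-loops. The accepting set is {s0, s1, s2, s3}.
With 5 states:
        p   q  
>* s0   s0  s1 
 * s1   s1  s2 
 * s2   s2  s3 
 * s3   s3  s4 
   s4   s4  s4 
(> = start, * = accepting)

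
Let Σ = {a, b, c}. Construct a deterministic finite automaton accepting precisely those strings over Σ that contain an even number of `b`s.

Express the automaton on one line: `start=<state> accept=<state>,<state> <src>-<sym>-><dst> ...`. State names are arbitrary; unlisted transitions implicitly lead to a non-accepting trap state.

The only thing that matters is how many `b`s have appeared, reduced mod 2. Use one state per residue: s0 for 0, …, s1 for 1. Reading `b` moves to the next residue; anything else stays put. s0 is accepting.
        a   b   c  
>* s0   s0  s1  s0 
   s1   s1  s0  s1 
(> = start, * = accepting)

start=s0 accept=s0 s0-a->s0 s0-b->s1 s0-c->s0 s1-a->s1 s1-b->s0 s1-c->s1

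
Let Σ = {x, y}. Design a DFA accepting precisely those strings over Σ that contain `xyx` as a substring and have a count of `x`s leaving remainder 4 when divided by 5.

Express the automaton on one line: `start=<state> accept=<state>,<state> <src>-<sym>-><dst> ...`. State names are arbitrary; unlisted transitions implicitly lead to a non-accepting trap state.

Run two small machines in parallel and take their product. One (4 states) tracks whether and how much of `xyx` has been seen; the other (5 states) tracks the count of `x`s modulo 5. Each combined state is a pair, one component from each; accept when both components accept.
With 20 states:
          x    y  
>  s0     s1   s0 
   s1     s2   s3 
   s2     s4   s5 
   s3     s6   s7 
   s4     s8   s9 
   s5    s10  s11 
   s6    s10   s6 
   s7     s2   s7 
   s8    s12  s13 
   s9    s14  s15 
   s10   s14  s10 
   s11    s4  s11 
   s12    s1  s16 
   s13   s17  s18 
 * s14   s17  s14 
   s15    s8  s15 
   s16   s19   s0 
   s17   s19  s17 
   s18   s12  s18 
   s19    s6  s19 
(> = start, * = accepting)

start=s0 accept=s14 s0-x->s1 s0-y->s0 s1-x->s2 s1-y->s3 s2-x->s4 s2-y->s5 s3-x->s6 s3-y->s7 s4-x->s8 s4-y->s9 s5-x->s10 s5-y->s11 s6-x->s10 s6-y->s6 s7-x->s2 s7-y->s7 s8-x->s12 s8-y->s13 s9-x->s14 s9-y->s15 s10-x->s14 s10-y->s10 s11-x->s4 s11-y->s11 s12-x->s1 s12-y->s16 s13-x->s17 s13-y->s18 s14-x->s17 s14-y->s14 s15-x->s8 s15-y->s15 s16-x->s19 s16-y->s0 s17-x->s19 s17-y->s17 s18-x->s12 s18-y->s18 s19-x->s6 s19-y->s19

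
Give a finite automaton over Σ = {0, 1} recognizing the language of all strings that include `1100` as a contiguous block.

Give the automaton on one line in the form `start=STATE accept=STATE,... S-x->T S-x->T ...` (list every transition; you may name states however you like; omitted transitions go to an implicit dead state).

start=s0 accept=s4 s0-0->s0 s0-1->s1 s1-0->s0 s1-1->s2 s2-0->s3 s2-1->s2 s3-0->s4 s3-1->s1 s4-0->s4 s4-1->s4

Track how much of `1100` has been matched so far: state s0 is no progress, s4 is the absorbing accept state reached once `1100` has occurred. Intermediate states record partial matches; on a mismatch, fall back to the longest reusable overlap.
        0   1  
>  s0   s0  s1 
   s1   s0  s2 
   s2   s3  s2 
   s3   s4  s1 
 * s4   s4  s4 
(> = start, * = accepting)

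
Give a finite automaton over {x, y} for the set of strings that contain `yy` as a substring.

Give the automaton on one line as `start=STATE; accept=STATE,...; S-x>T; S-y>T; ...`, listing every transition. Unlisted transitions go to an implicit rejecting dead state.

start=s0; accept=s2; s0-x>s0; s0-y>s1; s1-x>s0; s1-y>s2; s2-x>s2; s2-y>s2

Track how much of `yy` has been matched so far: state s0 is no progress, s2 is the absorbing accept state reached once `yy` has occurred. Intermediate states record partial matches; on a mismatch, fall back to the longest reusable overlap.
3 states suffice.
        x   y  
>  s0   s0  s1 
   s1   s0  s2 
 * s2   s2  s2 
(> = start, * = accepting)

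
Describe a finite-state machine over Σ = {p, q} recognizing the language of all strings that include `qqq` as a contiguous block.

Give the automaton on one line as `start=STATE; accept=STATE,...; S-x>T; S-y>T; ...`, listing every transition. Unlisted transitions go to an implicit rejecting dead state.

start=S0; accept=S3; S0-p>S0; S0-q>S1; S1-p>S0; S1-q>S2; S2-p>S0; S2-q>S3; S3-p>S3; S3-q>S3

Track how much of `qqq` has been matched so far: state S0 is no progress, S3 is the absorbing accept state reached once `qqq` has occurred. Intermediate states record partial matches; on a mismatch, fall back to the longest reusable overlap.
        p   q  
>  S0   S0  S1 
   S1   S0  S2 
   S2   S0  S3 
 * S3   S3  S3 
(> = start, * = accepting)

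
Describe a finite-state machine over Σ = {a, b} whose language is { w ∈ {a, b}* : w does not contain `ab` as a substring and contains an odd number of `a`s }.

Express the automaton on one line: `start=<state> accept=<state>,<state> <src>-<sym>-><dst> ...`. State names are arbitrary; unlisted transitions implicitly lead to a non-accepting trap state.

Build one automaton per condition and run them in lockstep. One (3 states) tracks partial matches of the forbidden pattern `ab`; the other (2 states) tracks the count of `a`s modulo 2. Each combined state is a pair, one component from each; accept when both components accept. After merging equivalent states the machine shrinks.
4 states suffice.
        a   b  
>  q0   q1  q0 
 * q1   q2  q3 
   q2   q1  q3 
   q3   q3  q3 
(> = start, * = accepting)

start=q0 accept=q1 q0-a->q1 q0-b->q0 q1-a->q2 q1-b->q3 q2-a->q1 q2-b->q3 q3-a->q3 q3-b->q3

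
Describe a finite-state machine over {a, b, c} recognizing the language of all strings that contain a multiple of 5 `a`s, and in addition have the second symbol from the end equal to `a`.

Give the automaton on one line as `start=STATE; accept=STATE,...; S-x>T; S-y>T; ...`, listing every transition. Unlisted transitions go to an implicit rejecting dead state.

start=q0; accept=q5,q7; q0-a>q1; q0-b>q0; q0-c>q0; q1-a>q2; q1-b>q1; q1-c>q1; q2-a>q3; q2-b>q2; q2-c>q2; q3-a>q4; q3-b>q3; q3-c>q3; q4-a>q5; q4-b>q6; q4-c>q6; q5-a>q1; q5-b>q7; q5-c>q7; q6-a>q8; q6-b>q6; q6-c>q6; q7-a>q1; q7-b>q0; q7-c>q0; q8-a>q1; q8-b>q7; q8-c>q7

Build one automaton per condition and run them in lockstep. The first has 5 states tracking the count of `a`s modulo 5; the second has 13 states tracking the last 2 symbols read. A product state is a pair (one from each), accepting exactly when both do. After merging equivalent states the machine shrinks.
With 9 states:
        a   b   c  
>  q0   q1  q0  q0 
   q1   q2  q1  q1 
   q2   q3  q2  q2 
   q3   q4  q3  q3 
   q4   q5  q6  q6 
 * q5   q1  q7  q7 
   q6   q8  q6  q6 
 * q7   q1  q0  q0 
   q8   q1  q7  q7 
(> = start, * = accepting)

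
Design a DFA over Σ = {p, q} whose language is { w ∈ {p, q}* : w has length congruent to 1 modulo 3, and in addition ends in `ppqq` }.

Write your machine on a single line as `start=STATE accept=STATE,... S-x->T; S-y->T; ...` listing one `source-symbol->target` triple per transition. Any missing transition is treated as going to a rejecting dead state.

start=A; accept=G; A-p->B; A-q->C; B-p->D; B-q->E; C-p->E; C-q->E; D-p->A; D-q->F; E-p->A; E-q->A; F-p->B; F-q->G; G-p->E; G-q->E

Build one automaton per condition and run them in lockstep. One (3 states) tracks the input length modulo 3; the other (5 states) tracks how much of the suffix `ppqq` has currently been matched. Each combined state is a pair, one component from each; accept when both components accept. Minimizing collapses redundant product states.
With 7 states:
       p  q 
>  A   B  C 
   B   D  E 
   C   E  E 
   D   A  F 
   E   A  A 
   F   B  G 
 * G   E  E 
(> = start, * = accepting)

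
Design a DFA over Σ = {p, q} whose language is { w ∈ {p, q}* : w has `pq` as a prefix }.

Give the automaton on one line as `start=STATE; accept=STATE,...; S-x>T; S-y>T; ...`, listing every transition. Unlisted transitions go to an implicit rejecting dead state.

start=S0; accept=S2; S0-p>S1; S0-q>S3; S1-p>S3; S1-q>S2; S2-p>S2; S2-q>S2; S3-p>S3; S3-q>S3

Check the first 2 symbols one by one: S0 through S1 record how many have matched `pq` so far; any wrong symbol goes to the dead state S3. After all 2 match we enter the accepting sink S2.
A 4-state machine:
        p   q  
>  S0   S1  S3 
   S1   S3  S2 
 * S2   S2  S2 
   S3   S3  S3 
(> = start, * = accepting)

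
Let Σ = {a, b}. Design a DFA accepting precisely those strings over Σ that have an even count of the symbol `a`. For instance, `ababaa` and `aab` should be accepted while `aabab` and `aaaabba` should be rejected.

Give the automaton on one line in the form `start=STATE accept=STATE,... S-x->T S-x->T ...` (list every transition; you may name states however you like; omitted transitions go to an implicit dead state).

Keep the running count of `a`s modulo 2: each `a` advances along the cycle S0 → S1 → S0 while other symbols loop. Accept at S0.
With 2 states:
        a   b  
>* S0   S1  S0 
   S1   S0  S1 
(> = start, * = accepting)

start=S0 accept=S0 S0-a->S1 S0-b->S0 S1-a->S0 S1-b->S1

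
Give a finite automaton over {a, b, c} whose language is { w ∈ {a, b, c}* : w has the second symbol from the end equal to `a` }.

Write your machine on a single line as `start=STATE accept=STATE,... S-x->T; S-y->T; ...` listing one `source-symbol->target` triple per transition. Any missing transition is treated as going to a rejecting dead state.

A DFA must remember the last 2 symbols (since which symbol is second-to-last isn't known until the input ends). Use one state per possible window of the last ≤2 symbols; accept from those whose window starts with `a`.
A 13-state machine:
          a    b    c  
>  q0     q1   q2   q3 
   q1     q4   q5   q6 
   q2     q7   q8   q9 
   q3    q10  q11  q12 
 * q4     q4   q5   q6 
 * q5     q7   q8   q9 
 * q6    q10  q11  q12 
   q7     q4   q5   q6 
   q8     q7   q8   q9 
   q9    q10  q11  q12 
   q10    q4   q5   q6 
   q11    q7   q8   q9 
   q12   q10  q11  q12 
(> = start, * = accepting)

start=q0; accept=q4,q5,q6; q0-a->q1; q0-b->q2; q0-c->q3; q1-a->q4; q1-b->q5; q1-c->q6; q2-a->q7; q2-b->q8; q2-c->q9; q3-a->q10; q3-b->q11; q3-c->q12; q4-a->q4; q4-b->q5; q4-c->q6; q5-a->q7; q5-b->q8; q5-c->q9; q6-a->q10; q6-b->q11; q6-c->q12; q7-a->q4; q7-b->q5; q7-c->q6; q8-a->q7; q8-b->q8; q8-c->q9; q9-a->q10; q9-b->q11; q9-c->q12; q10-a->q4; q10-b->q5; q10-c->q6; q11-a->q7; q11-b->q8; q11-c->q9; q12-a->q10; q12-b->q11; q12-c->q12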